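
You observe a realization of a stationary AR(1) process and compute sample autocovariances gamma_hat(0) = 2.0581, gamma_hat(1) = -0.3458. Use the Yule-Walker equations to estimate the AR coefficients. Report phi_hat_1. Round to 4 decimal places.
\hat\phi_{1} = -0.1680

The Yule-Walker equations for an AR(p) process read, in matrix form,
  Gamma_p phi = r_p,   with   (Gamma_p)_{ij} = gamma(|i - j|),
                       (r_p)_i = gamma(i),   i,j = 1..p.
Substitute the sample gammas (Toeplitz matrix and right-hand side of size 1):
  Gamma_p = [[2.0581]]
  r_p     = [-0.3458]
With p = 1 this is the single equation gamma(0) phi_1 = gamma(1):
  phi_hat_1 = gamma(1) / gamma(0) = -0.3458 / 2.0581 = -0.1680.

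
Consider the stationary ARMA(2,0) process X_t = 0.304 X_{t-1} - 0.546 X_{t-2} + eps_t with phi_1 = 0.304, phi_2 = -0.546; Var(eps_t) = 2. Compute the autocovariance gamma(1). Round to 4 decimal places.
\gamma(1) = 0.5828

Multiply the model equation by X_{t-k} and take expectations. With theta_0 = psi_0 = 1 and psi_j the MA(infinity) weights, this gives
  gamma(k) - sum_i phi_i gamma(k-i) = c_k,
  c_k = sigma^2 * sum_{j=k..q} theta_j psi_{j-k}   (c_k = 0 for k > q),
using gamma(-m) = gamma(m).
Pure AR (q = 0): c_0 = sigma^2 = 2, c_k = 0 for k >= 1.
Equations for k = 0, 1, 2 (AR order 2, c_2 = 0):
  (E0) gamma(0) = phi_1 gamma(1) + phi_2 gamma(2) + c_0
  (E1) gamma(1) = phi_1 gamma(0) + phi_2 gamma(1) + c_1
  (E2) gamma(2) = phi_1 gamma(1) + phi_2 gamma(0)
From (E1): gamma(1) = A gamma(0) + B with
  A = phi_1 / (1 - phi_2) = 0.304 / 1.546 = 0.196636,   B = c_1 / (1 - phi_2) = 0 / 1.546 = 0.
Insert (E2) into (E0): gamma(0) (1 - phi_2^2) = phi_1 (1 + phi_2) gamma(1) + c_0.
  phi_1 (1 + phi_2) = (0.304)(0.454) = 0.138016,   1 - phi_2^2 = 0.701884.
Replace gamma(1) by A gamma(0) + B and collect gamma(0):
  gamma(0) [0.701884 - (0.138016)(0.196636)] = c_0 = 2
  gamma(0) * 0.674745 = 2
  gamma(0) = 2 / 0.674745 = 2.964083.
  gamma(1) = A gamma(0) = (0.196636)(2.964083) = 0.582847.
Therefore gamma(1) = 0.5828 (to 4 decimal places).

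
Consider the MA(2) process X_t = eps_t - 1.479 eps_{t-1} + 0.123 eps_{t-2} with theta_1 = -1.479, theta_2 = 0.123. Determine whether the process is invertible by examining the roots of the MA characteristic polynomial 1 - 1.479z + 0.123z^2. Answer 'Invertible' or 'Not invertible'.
\text{Not invertible}

The MA(q) characteristic polynomial is P(z) = 1 - 1.479z + 0.123z^2.
Invertibility requires all roots to lie outside the unit circle, i.e. |z| > 1 for every root.
Set 1 + (-1.479) z + (0.123) z^2 = 0, i.e. a z^2 + b z + c = 0 with a = 0.123, b = -1.479, c = 1.
Discriminant D = b^2 - 4ac = (-1.479)^2 - 4*(0.123)*1 = 2.187441 - (0.492) = 1.695441.
D >= 0, so the roots are real: z = (-b +/- sqrt(D)) / (2a) = (1.479 +/- 1.302091) / (0.246).
  z_1 = (1.479 + 1.302091) / (0.246) = 11.3052,   |z_1| = 11.3052.
  z_2 = (1.479 - 1.302091) / (0.246) = 0.7191,   |z_2| = 0.7191.
Moduli of all roots: 11.3052, 0.7191.
All moduli strictly greater than 1? No.
Verdict: Not invertible.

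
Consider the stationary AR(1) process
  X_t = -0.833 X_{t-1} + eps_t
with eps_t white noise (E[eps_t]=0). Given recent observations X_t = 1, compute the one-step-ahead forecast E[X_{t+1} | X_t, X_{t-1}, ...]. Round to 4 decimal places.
E[X_{t+1} \mid \mathcal F_t] = -0.8330

For an AR(p) model X_t = c + sum_i phi_i X_{t-i} + eps_t, the
one-step-ahead conditional mean is
  E[X_{t+1} | X_t, ...] = c + sum_i phi_i X_{t+1-i}.
Substitute known values:
  E[X_{t+1} | ...] = (-0.833) * (1)
                   = -0.8330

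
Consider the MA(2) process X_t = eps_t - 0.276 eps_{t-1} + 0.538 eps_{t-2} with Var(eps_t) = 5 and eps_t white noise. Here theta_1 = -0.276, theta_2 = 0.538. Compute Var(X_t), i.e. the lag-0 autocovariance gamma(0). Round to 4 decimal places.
\gamma(0) = 6.8281

For an MA(q) process X_t = eps_t + sum_i theta_i eps_{t-i} with
Var(eps_t) = sigma^2, the variance is
  gamma(0) = sigma^2 * (1 + sum_i theta_i^2).
  sum_i theta_i^2 = (-0.276)^2 + (0.538)^2 = 0.076176 + 0.289444 = 0.36562.
  gamma(0) = 5 * (1 + 0.36562) = 5 * 1.36562 = 6.8281.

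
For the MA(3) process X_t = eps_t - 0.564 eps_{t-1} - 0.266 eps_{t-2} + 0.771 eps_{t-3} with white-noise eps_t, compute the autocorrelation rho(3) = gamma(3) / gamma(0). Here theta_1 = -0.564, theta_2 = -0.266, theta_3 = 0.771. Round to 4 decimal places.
\rho(3) = 0.3887

For an MA(q) process with theta_0 = 1, the autocovariance is
  gamma(k) = sigma^2 * sum_{i=0..q-k} theta_i * theta_{i+k},
and rho(k) = gamma(k) / gamma(0). Sigma^2 cancels.
  numerator   = (1)*(0.771) = 0.771.
  denominator = (1)^2 + (-0.564)^2 + (-0.266)^2 + (0.771)^2 = 1.983293.
  rho(3) = 0.771 / 1.983293 = 0.3887.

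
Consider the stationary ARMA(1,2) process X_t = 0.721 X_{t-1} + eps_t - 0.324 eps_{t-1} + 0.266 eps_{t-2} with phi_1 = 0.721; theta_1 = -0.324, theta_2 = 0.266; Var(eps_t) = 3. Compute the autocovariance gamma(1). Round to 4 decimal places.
\gamma(1) = 3.2225

Multiply the model equation by X_{t-k} and take expectations. With theta_0 = psi_0 = 1 and psi_j the MA(infinity) weights, this gives
  gamma(k) - sum_i phi_i gamma(k-i) = c_k,
  c_k = sigma^2 * sum_{j=k..q} theta_j psi_{j-k}   (c_k = 0 for k > q),
using gamma(-m) = gamma(m).
psi-weights needed (psi_j = theta_j + sum_i phi_i psi_{j-i}):
  psi_1 = theta_1 + phi_1 = -0.324 + (0.721) = 0.397
  psi_2 = theta_2 + phi_1 psi_1 = 0.266 + (0.721)(0.397) = 0.552237
Right-hand sides:
  c_0 = sigma^2 (1 + theta_1 psi_1 + theta_2 psi_2) = 3 * (1 + (-0.324)(0.397) + (0.266)(0.552237)) = 3 * 1.018267 = 3.054801
  c_1 = sigma^2 (theta_1 + theta_2 psi_1) = 3 * (-0.324 + (0.266)(0.397)) = -0.655194
  c_2 = sigma^2 theta_2 = 3 * (0.266) = 0.798
Equations for k = 0 and k = 1 (AR order 1):
  gamma(0) = phi_1 gamma(1) + c_0
  gamma(1) = phi_1 gamma(0) + c_1
Substituting the second into the first: gamma(0) (1 - phi_1^2) = c_0 + phi_1 c_1, so
  gamma(0) = (c_0 + phi_1 c_1) / (1 - phi_1^2) = (3.054801 + (0.721)(-0.655194)) / (1 - (0.721)^2) = 2.582406 / 0.480159 = 5.378231.
  gamma(1) = phi_1 gamma(0) + c_1 = (0.721)(5.378231) + (-0.655194) = 3.222511.
Therefore gamma(1) = 3.2225 (to 4 decimal places).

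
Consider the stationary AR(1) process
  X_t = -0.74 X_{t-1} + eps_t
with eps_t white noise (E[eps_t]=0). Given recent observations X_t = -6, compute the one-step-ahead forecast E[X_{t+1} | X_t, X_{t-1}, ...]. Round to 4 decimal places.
E[X_{t+1} \mid \mathcal F_t] = 4.4400

For an AR(p) model X_t = c + sum_i phi_i X_{t-i} + eps_t, the
one-step-ahead conditional mean is
  E[X_{t+1} | X_t, ...] = c + sum_i phi_i X_{t+1-i}.
Substitute known values:
  E[X_{t+1} | ...] = (-0.74) * (-6)
                   = 4.4400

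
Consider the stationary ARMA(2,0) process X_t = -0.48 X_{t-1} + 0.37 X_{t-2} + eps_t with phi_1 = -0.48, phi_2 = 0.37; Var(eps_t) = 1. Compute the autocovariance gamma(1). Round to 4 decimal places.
\gamma(1) = -2.1043

Multiply the model equation by X_{t-k} and take expectations. With theta_0 = psi_0 = 1 and psi_j the MA(infinity) weights, this gives
  gamma(k) - sum_i phi_i gamma(k-i) = c_k,
  c_k = sigma^2 * sum_{j=k..q} theta_j psi_{j-k}   (c_k = 0 for k > q),
using gamma(-m) = gamma(m).
Pure AR (q = 0): c_0 = sigma^2 = 1, c_k = 0 for k >= 1.
Equations for k = 0, 1, 2 (AR order 2, c_2 = 0):
  (E0) gamma(0) = phi_1 gamma(1) + phi_2 gamma(2) + c_0
  (E1) gamma(1) = phi_1 gamma(0) + phi_2 gamma(1) + c_1
  (E2) gamma(2) = phi_1 gamma(1) + phi_2 gamma(0)
From (E1): gamma(1) = A gamma(0) + B with
  A = phi_1 / (1 - phi_2) = -0.48 / 0.63 = -0.761905,   B = c_1 / (1 - phi_2) = 0 / 0.63 = 0.
Insert (E2) into (E0): gamma(0) (1 - phi_2^2) = phi_1 (1 + phi_2) gamma(1) + c_0.
  phi_1 (1 + phi_2) = (-0.48)(1.37) = -0.6576,   1 - phi_2^2 = 0.8631.
Replace gamma(1) by A gamma(0) + B and collect gamma(0):
  gamma(0) [0.8631 - (-0.6576)(-0.761905)] = c_0 = 1
  gamma(0) * 0.362071 = 1
  gamma(0) = 1 / 0.362071 = 2.761886.
  gamma(1) = A gamma(0) = (-0.761905)(2.761886) = -2.104294.
Therefore gamma(1) = -2.1043 (to 4 decimal places).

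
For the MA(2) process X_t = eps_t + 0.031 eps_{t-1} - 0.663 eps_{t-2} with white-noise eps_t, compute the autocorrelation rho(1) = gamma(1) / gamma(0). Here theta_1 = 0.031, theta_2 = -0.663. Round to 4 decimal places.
\rho(1) = 0.0073

For an MA(q) process with theta_0 = 1, the autocovariance is
  gamma(k) = sigma^2 * sum_{i=0..q-k} theta_i * theta_{i+k},
and rho(k) = gamma(k) / gamma(0). Sigma^2 cancels.
  numerator   = (1)*(0.031) + (0.031)*(-0.663) = 0.010447.
  denominator = (1)^2 + (0.031)^2 + (-0.663)^2 = 1.44053.
  rho(1) = 0.010447 / 1.44053 = 0.0073.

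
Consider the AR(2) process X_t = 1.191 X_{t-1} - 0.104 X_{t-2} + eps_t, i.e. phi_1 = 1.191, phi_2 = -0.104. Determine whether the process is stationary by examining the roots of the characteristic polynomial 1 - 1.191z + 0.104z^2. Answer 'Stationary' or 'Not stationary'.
\text{Not stationary}

The AR(p) characteristic polynomial is P(z) = 1 - 1.191z + 0.104z^2.
Stationarity requires all roots to lie outside the unit circle, i.e. |z| > 1 for every root.
Set 1 + (-1.191) z + (0.104) z^2 = 0, i.e. a z^2 + b z + c = 0 with a = 0.104, b = -1.191, c = 1.
Discriminant D = b^2 - 4ac = (-1.191)^2 - 4*(0.104)*1 = 1.418481 - (0.416) = 1.002481.
D >= 0, so the roots are real: z = (-b +/- sqrt(D)) / (2a) = (1.191 +/- 1.00124) / (0.208).
  z_1 = (1.191 + 1.00124) / (0.208) = 10.5396,   |z_1| = 10.5396.
  z_2 = (1.191 - 1.00124) / (0.208) = 0.9123,   |z_2| = 0.9123.
Moduli of all roots: 10.5396, 0.9123.
All moduli strictly greater than 1? No.
Verdict: Not stationary.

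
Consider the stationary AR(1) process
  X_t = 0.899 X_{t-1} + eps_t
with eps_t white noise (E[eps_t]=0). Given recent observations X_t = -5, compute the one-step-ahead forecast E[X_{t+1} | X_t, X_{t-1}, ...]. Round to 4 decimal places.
E[X_{t+1} \mid \mathcal F_t] = -4.4950

For an AR(p) model X_t = c + sum_i phi_i X_{t-i} + eps_t, the
one-step-ahead conditional mean is
  E[X_{t+1} | X_t, ...] = c + sum_i phi_i X_{t+1-i}.
Substitute known values:
  E[X_{t+1} | ...] = (0.899) * (-5)
                   = -4.4950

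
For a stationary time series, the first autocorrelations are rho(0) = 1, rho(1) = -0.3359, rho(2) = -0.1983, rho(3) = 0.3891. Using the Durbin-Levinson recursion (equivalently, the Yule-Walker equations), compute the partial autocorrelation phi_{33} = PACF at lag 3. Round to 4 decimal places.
\phi_{33} = 0.2331

The PACF at lag k is phi_{kk}, the last component of the solution
to the Yule-Walker system G_k phi = r_k where
  (G_k)_{ij} = rho(|i - j|), (r_k)_i = rho(i), i,j = 1..k.
Equivalently, Durbin-Levinson gives phi_{kk} iteratively:
  phi_{11} = rho(1)
  phi_{kk} = [rho(k) - sum_{j=1..k-1} phi_{k-1,j} rho(k-j)]
            / [1 - sum_{j=1..k-1} phi_{k-1,j} rho(j)],
  phi_{k,j} = phi_{k-1,j} - phi_{kk} phi_{k-1,k-j},  j = 1..k-1.
Step k = 1:
  phi_11 = rho(1) = -0.3359.
Step k = 2:
  phi_22 = [rho(2) - phi_11 rho(1)] / [1 - phi_11 rho(1)] = [-0.1983 - (-0.3359)(-0.3359)] / [1 - (-0.3359)(-0.3359)]
         = -0.31112881 / 0.88717119 = -0.350698.
  Update: phi_21 = phi_11 - phi_22 phi_11 = -0.3359 - (-0.350698)(-0.3359) = -0.453699.
Step k = 3:
  phi_33 = [rho(3) - phi_21 rho(2) - phi_22 rho(1)] / [1 - phi_21 rho(1) - phi_22 rho(2)]
    numerator   = 0.3891 - (-0.453699)(-0.1983) - (-0.350698)(-0.3359) = 0.1813321
    denominator = 1 - (-0.453699)(-0.3359) - (-0.350698)(-0.1983) = 0.77805906
  phi_33 = 0.1813321 / 0.77805906 = 0.2331.
Therefore phi_{33} = 0.2331.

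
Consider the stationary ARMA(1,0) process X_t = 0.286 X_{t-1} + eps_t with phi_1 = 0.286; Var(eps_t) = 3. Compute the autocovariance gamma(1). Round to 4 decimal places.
\gamma(1) = 0.9344

Multiply the model equation by X_{t-k} and take expectations. With theta_0 = psi_0 = 1 and psi_j the MA(infinity) weights, this gives
  gamma(k) - sum_i phi_i gamma(k-i) = c_k,
  c_k = sigma^2 * sum_{j=k..q} theta_j psi_{j-k}   (c_k = 0 for k > q),
using gamma(-m) = gamma(m).
Pure AR (q = 0): c_0 = sigma^2 = 3, c_k = 0 for k >= 1.
Equations for k = 0 and k = 1 (AR order 1):
  gamma(0) = phi_1 gamma(1) + c_0
  gamma(1) = phi_1 gamma(0) + c_1
Substituting the second into the first: gamma(0) (1 - phi_1^2) = c_0 + phi_1 c_1, so
  gamma(0) = c_0 / (1 - phi_1^2) = 3 / (1 - (0.286)^2) = 3 / 0.918204 = 3.267248.
  gamma(1) = phi_1 gamma(0) = (0.286)(3.267248) = 0.934433.
Therefore gamma(1) = 0.9344 (to 4 decimal places).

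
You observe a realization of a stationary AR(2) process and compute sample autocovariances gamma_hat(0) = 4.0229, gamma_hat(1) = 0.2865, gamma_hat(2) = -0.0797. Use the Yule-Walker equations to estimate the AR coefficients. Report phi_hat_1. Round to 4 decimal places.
\hat\phi_{1} = 0.0730

The Yule-Walker equations for an AR(p) process read, in matrix form,
  Gamma_p phi = r_p,   with   (Gamma_p)_{ij} = gamma(|i - j|),
                       (r_p)_i = gamma(i),   i,j = 1..p.
Substitute the sample gammas (Toeplitz matrix and right-hand side of size 2):
  Gamma_p = [[4.0229, 0.2865], [0.2865, 4.0229]]
  r_p     = [0.2865, -0.0797]
Written out:
  4.0229 phi_1 + 0.2865 phi_2 = 0.2865
  0.2865 phi_1 + 4.0229 phi_2 = -0.0797
Solve by Cramer's rule:
  det = gamma(0)^2 - gamma(1)^2 = (4.0229)^2 - (0.2865)^2 = 16.18372441 - 0.08208225 = 16.10164216
  phi_hat_1 = [gamma(1) gamma(0) - gamma(1) gamma(2)] / det = [(0.2865)(4.0229) - (0.2865)(-0.0797)] / 16.10164216 = 1.1753949 / 16.10164216 = 0.073
  phi_hat_2 = [gamma(0) gamma(2) - gamma(1)^2] / det = [(4.0229)(-0.0797) - (0.2865)^2] / 16.10164216 = -0.40270738 / 16.10164216 = -0.025
So phi_hat = [0.0730, -0.0250].
Therefore phi_hat_1 = 0.0730.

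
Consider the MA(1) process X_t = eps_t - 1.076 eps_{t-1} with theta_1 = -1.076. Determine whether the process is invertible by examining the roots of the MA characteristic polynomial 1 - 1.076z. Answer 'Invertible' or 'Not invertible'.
\text{Not invertible}

The MA(q) characteristic polynomial is P(z) = 1 - 1.076z.
Invertibility requires all roots to lie outside the unit circle, i.e. |z| > 1 for every root.
This is linear in z: 1 + (-1.076) z = 0  =>  z = -1/(-1.076) = 0.929368,  |z| = 0.929368.
Moduli of all roots: 0.9294.
All moduli strictly greater than 1? No.
Verdict: Not invertible.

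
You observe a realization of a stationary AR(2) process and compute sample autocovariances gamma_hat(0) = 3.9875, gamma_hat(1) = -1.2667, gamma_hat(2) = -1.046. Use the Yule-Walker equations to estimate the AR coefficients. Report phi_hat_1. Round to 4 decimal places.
\hat\phi_{1} = -0.4460

The Yule-Walker equations for an AR(p) process read, in matrix form,
  Gamma_p phi = r_p,   with   (Gamma_p)_{ij} = gamma(|i - j|),
                       (r_p)_i = gamma(i),   i,j = 1..p.
Substitute the sample gammas (Toeplitz matrix and right-hand side of size 2):
  Gamma_p = [[3.9875, -1.2667], [-1.2667, 3.9875]]
  r_p     = [-1.2667, -1.046]
Written out:
  3.9875 phi_1 - 1.2667 phi_2 = -1.2667
  -1.2667 phi_1 + 3.9875 phi_2 = -1.046
Solve by Cramer's rule:
  det = gamma(0)^2 - gamma(1)^2 = (3.9875)^2 - (-1.2667)^2 = 15.90015625 - 1.60452889 = 14.29562736
  phi_hat_1 = [gamma(1) gamma(0) - gamma(1) gamma(2)] / det = [(-1.2667)(3.9875) - (-1.2667)(-1.046)] / 14.29562736 = -6.37593445 / 14.29562736 = -0.446
  phi_hat_2 = [gamma(0) gamma(2) - gamma(1)^2] / det = [(3.9875)(-1.046) - (-1.2667)^2] / 14.29562736 = -5.77545389 / 14.29562736 = -0.404
So phi_hat = [-0.4460, -0.4040].
Therefore phi_hat_1 = -0.4460.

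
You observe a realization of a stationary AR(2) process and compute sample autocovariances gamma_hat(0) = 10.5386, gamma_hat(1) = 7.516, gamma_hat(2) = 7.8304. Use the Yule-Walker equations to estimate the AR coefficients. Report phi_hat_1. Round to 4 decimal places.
\hat\phi_{1} = 0.3730

The Yule-Walker equations for an AR(p) process read, in matrix form,
  Gamma_p phi = r_p,   with   (Gamma_p)_{ij} = gamma(|i - j|),
                       (r_p)_i = gamma(i),   i,j = 1..p.
Substitute the sample gammas (Toeplitz matrix and right-hand side of size 2):
  Gamma_p = [[10.5386, 7.516], [7.516, 10.5386]]
  r_p     = [7.516, 7.8304]
Written out:
  10.5386 phi_1 + 7.516 phi_2 = 7.516
  7.516 phi_1 + 10.5386 phi_2 = 7.8304
Solve by Cramer's rule:
  det = gamma(0)^2 - gamma(1)^2 = (10.5386)^2 - (7.516)^2 = 111.06208996 - 56.490256 = 54.57183396
  phi_hat_1 = [gamma(1) gamma(0) - gamma(1) gamma(2)] / det = [(7.516)(10.5386) - (7.516)(7.8304)] / 54.57183396 = 20.3548312 / 54.57183396 = 0.373
  phi_hat_2 = [gamma(0) gamma(2) - gamma(1)^2] / det = [(10.5386)(7.8304) - (7.516)^2] / 54.57183396 = 26.03119744 / 54.57183396 = 0.477
So phi_hat = [0.3730, 0.4770].
Therefore phi_hat_1 = 0.3730.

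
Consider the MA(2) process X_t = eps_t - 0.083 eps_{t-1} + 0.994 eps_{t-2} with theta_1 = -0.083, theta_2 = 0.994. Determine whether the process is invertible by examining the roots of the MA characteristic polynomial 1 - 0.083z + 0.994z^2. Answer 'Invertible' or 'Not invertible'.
\text{Invertible}

The MA(q) characteristic polynomial is P(z) = 1 - 0.083z + 0.994z^2.
Invertibility requires all roots to lie outside the unit circle, i.e. |z| > 1 for every root.
Set 1 + (-0.083) z + (0.994) z^2 = 0, i.e. a z^2 + b z + c = 0 with a = 0.994, b = -0.083, c = 1.
Discriminant D = b^2 - 4ac = (-0.083)^2 - 4*(0.994)*1 = 0.006889 - (3.976) = -3.969111.
D < 0, so the roots are the complex-conjugate pair z = (-b +/- i sqrt(-D)) / (2a) = 0.0418 +/- 1.0021i.
For a conjugate pair |z|^2 = z * conj(z) = (product of roots) = c/a = 1/(0.994) = 1.006036, so |z| = sqrt(1.006036) = 1.003 for both roots.
Moduli of all roots: 1.0030, 1.0030.
All moduli strictly greater than 1? Yes.
Verdict: Invertible.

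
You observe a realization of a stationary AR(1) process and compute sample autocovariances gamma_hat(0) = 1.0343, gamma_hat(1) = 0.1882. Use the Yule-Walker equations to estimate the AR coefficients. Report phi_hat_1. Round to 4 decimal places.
\hat\phi_{1} = 0.1820

The Yule-Walker equations for an AR(p) process read, in matrix form,
  Gamma_p phi = r_p,   with   (Gamma_p)_{ij} = gamma(|i - j|),
                       (r_p)_i = gamma(i),   i,j = 1..p.
Substitute the sample gammas (Toeplitz matrix and right-hand side of size 1):
  Gamma_p = [[1.0343]]
  r_p     = [0.1882]
With p = 1 this is the single equation gamma(0) phi_1 = gamma(1):
  phi_hat_1 = gamma(1) / gamma(0) = 0.1882 / 1.0343 = 0.1820.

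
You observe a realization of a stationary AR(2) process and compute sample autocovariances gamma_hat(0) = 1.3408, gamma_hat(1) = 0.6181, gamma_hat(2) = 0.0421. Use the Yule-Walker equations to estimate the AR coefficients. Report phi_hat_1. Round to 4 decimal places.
\hat\phi_{1} = 0.5670

The Yule-Walker equations for an AR(p) process read, in matrix form,
  Gamma_p phi = r_p,   with   (Gamma_p)_{ij} = gamma(|i - j|),
                       (r_p)_i = gamma(i),   i,j = 1..p.
Substitute the sample gammas (Toeplitz matrix and right-hand side of size 2):
  Gamma_p = [[1.3408, 0.6181], [0.6181, 1.3408]]
  r_p     = [0.6181, 0.0421]
Written out:
  1.3408 phi_1 + 0.6181 phi_2 = 0.6181
  0.6181 phi_1 + 1.3408 phi_2 = 0.0421
Solve by Cramer's rule:
  det = gamma(0)^2 - gamma(1)^2 = (1.3408)^2 - (0.6181)^2 = 1.79774464 - 0.38204761 = 1.41569703
  phi_hat_1 = [gamma(1) gamma(0) - gamma(1) gamma(2)] / det = [(0.6181)(1.3408) - (0.6181)(0.0421)] / 1.41569703 = 0.80272647 / 1.41569703 = 0.567
  phi_hat_2 = [gamma(0) gamma(2) - gamma(1)^2] / det = [(1.3408)(0.0421) - (0.6181)^2] / 1.41569703 = -0.32559993 / 1.41569703 = -0.23
So phi_hat = [0.5670, -0.2300].
Therefore phi_hat_1 = 0.5670.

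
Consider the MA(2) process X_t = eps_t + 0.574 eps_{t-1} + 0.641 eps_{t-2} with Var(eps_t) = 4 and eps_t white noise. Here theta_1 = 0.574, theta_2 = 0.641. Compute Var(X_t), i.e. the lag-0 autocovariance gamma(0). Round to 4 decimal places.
\gamma(0) = 6.9614

For an MA(q) process X_t = eps_t + sum_i theta_i eps_{t-i} with
Var(eps_t) = sigma^2, the variance is
  gamma(0) = sigma^2 * (1 + sum_i theta_i^2).
  sum_i theta_i^2 = (0.574)^2 + (0.641)^2 = 0.329476 + 0.410881 = 0.740357.
  gamma(0) = 4 * (1 + 0.740357) = 4 * 1.740357 = 6.961428, which rounds to 6.9614.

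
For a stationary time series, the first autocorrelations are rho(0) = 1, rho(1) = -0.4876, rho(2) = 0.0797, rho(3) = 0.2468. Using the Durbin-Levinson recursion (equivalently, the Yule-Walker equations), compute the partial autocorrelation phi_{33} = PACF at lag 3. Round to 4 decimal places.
\phi_{33} = 0.2640

The PACF at lag k is phi_{kk}, the last component of the solution
to the Yule-Walker system G_k phi = r_k where
  (G_k)_{ij} = rho(|i - j|), (r_k)_i = rho(i), i,j = 1..k.
Equivalently, Durbin-Levinson gives phi_{kk} iteratively:
  phi_{11} = rho(1)
  phi_{kk} = [rho(k) - sum_{j=1..k-1} phi_{k-1,j} rho(k-j)]
            / [1 - sum_{j=1..k-1} phi_{k-1,j} rho(j)],
  phi_{k,j} = phi_{k-1,j} - phi_{kk} phi_{k-1,k-j},  j = 1..k-1.
Step k = 1:
  phi_11 = rho(1) = -0.4876.
Step k = 2:
  phi_22 = [rho(2) - phi_11 rho(1)] / [1 - phi_11 rho(1)] = [0.0797 - (-0.4876)(-0.4876)] / [1 - (-0.4876)(-0.4876)]
         = -0.15805376 / 0.76224624 = -0.207353.
  Update: phi_21 = phi_11 - phi_22 phi_11 = -0.4876 - (-0.207353)(-0.4876) = -0.588705.
Step k = 3:
  phi_33 = [rho(3) - phi_21 rho(2) - phi_22 rho(1)] / [1 - phi_21 rho(1) - phi_22 rho(2)]
    numerator   = 0.2468 - (-0.588705)(0.0797) - (-0.207353)(-0.4876) = 0.19261466
    denominator = 1 - (-0.588705)(-0.4876) - (-0.207353)(0.0797) = 0.72947338
  phi_33 = 0.19261466 / 0.72947338 = 0.264.
Therefore phi_{33} = 0.2640.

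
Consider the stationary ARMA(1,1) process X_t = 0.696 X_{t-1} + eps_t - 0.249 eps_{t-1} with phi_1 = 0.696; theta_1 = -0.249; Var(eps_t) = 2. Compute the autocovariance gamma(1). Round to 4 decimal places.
\gamma(1) = 1.4335

Multiply the model equation by X_{t-k} and take expectations. With theta_0 = psi_0 = 1 and psi_j the MA(infinity) weights, this gives
  gamma(k) - sum_i phi_i gamma(k-i) = c_k,
  c_k = sigma^2 * sum_{j=k..q} theta_j psi_{j-k}   (c_k = 0 for k > q),
using gamma(-m) = gamma(m).
psi-weights needed (psi_j = theta_j + sum_i phi_i psi_{j-i}):
  psi_1 = theta_1 + phi_1 = -0.249 + (0.696) = 0.447
Right-hand sides:
  c_0 = sigma^2 (1 + theta_1 psi_1) = 2 * (1 + (-0.249)(0.447)) = 2 * 0.888697 = 1.777394
  c_1 = sigma^2 theta_1 = 2 * (-0.249) = -0.498
  c_2 = 0
Equations for k = 0 and k = 1 (AR order 1):
  gamma(0) = phi_1 gamma(1) + c_0
  gamma(1) = phi_1 gamma(0) + c_1
Substituting the second into the first: gamma(0) (1 - phi_1^2) = c_0 + phi_1 c_1, so
  gamma(0) = (c_0 + phi_1 c_1) / (1 - phi_1^2) = (1.777394 + (0.696)(-0.498)) / (1 - (0.696)^2) = 1.430786 / 0.515584 = 2.775078.
  gamma(1) = phi_1 gamma(0) + c_1 = (0.696)(2.775078) + (-0.498) = 1.433455.
Therefore gamma(1) = 1.4335 (to 4 decimal places).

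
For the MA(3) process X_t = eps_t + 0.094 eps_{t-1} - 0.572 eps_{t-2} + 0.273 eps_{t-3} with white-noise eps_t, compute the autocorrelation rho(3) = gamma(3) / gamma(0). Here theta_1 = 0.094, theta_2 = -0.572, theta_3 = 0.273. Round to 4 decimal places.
\rho(3) = 0.1935

For an MA(q) process with theta_0 = 1, the autocovariance is
  gamma(k) = sigma^2 * sum_{i=0..q-k} theta_i * theta_{i+k},
and rho(k) = gamma(k) / gamma(0). Sigma^2 cancels.
  numerator   = (1)*(0.273) = 0.273.
  denominator = (1)^2 + (0.094)^2 + (-0.572)^2 + (0.273)^2 = 1.410549.
  rho(3) = 0.273 / 1.410549 = 0.1935.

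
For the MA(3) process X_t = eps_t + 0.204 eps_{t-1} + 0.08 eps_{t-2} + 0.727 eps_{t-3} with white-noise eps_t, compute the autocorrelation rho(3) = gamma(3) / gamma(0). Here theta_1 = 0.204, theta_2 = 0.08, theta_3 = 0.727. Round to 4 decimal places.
\rho(3) = 0.4611

For an MA(q) process with theta_0 = 1, the autocovariance is
  gamma(k) = sigma^2 * sum_{i=0..q-k} theta_i * theta_{i+k},
and rho(k) = gamma(k) / gamma(0). Sigma^2 cancels.
  numerator   = (1)*(0.727) = 0.727.
  denominator = (1)^2 + (0.204)^2 + (0.08)^2 + (0.727)^2 = 1.576545.
  rho(3) = 0.727 / 1.576545 = 0.4611.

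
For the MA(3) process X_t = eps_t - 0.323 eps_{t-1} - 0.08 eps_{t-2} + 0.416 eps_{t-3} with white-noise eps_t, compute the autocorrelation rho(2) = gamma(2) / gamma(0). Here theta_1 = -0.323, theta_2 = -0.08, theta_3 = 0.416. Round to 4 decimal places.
\rho(2) = -0.1670

For an MA(q) process with theta_0 = 1, the autocovariance is
  gamma(k) = sigma^2 * sum_{i=0..q-k} theta_i * theta_{i+k},
and rho(k) = gamma(k) / gamma(0). Sigma^2 cancels.
  numerator   = (1)*(-0.08) + (-0.323)*(0.416) = -0.214368.
  denominator = (1)^2 + (-0.323)^2 + (-0.08)^2 + (0.416)^2 = 1.283785.
  rho(2) = -0.214368 / 1.283785 = -0.1670.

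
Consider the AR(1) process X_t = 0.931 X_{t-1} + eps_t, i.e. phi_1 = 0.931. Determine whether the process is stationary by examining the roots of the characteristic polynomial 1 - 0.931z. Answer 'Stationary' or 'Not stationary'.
\text{Stationary}

The AR(p) characteristic polynomial is P(z) = 1 - 0.931z.
Stationarity requires all roots to lie outside the unit circle, i.e. |z| > 1 for every root.
This is linear in z: 1 + (-0.931) z = 0  =>  z = -1/(-0.931) = 1.074114,  |z| = 1.074114.
Moduli of all roots: 1.0741.
All moduli strictly greater than 1? Yes.
Verdict: Stationary.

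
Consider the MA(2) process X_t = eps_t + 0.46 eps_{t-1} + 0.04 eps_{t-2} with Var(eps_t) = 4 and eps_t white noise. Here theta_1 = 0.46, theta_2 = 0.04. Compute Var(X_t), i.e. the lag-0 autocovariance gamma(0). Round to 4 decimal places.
\gamma(0) = 4.8528

For an MA(q) process X_t = eps_t + sum_i theta_i eps_{t-i} with
Var(eps_t) = sigma^2, the variance is
  gamma(0) = sigma^2 * (1 + sum_i theta_i^2).
  sum_i theta_i^2 = (0.46)^2 + (0.04)^2 = 0.2116 + 0.0016 = 0.2132.
  gamma(0) = 4 * (1 + 0.2132) = 4 * 1.2132 = 4.8528.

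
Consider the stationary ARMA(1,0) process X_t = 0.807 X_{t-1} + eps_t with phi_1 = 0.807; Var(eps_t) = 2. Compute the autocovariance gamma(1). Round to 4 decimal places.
\gamma(1) = 4.6279

Multiply the model equation by X_{t-k} and take expectations. With theta_0 = psi_0 = 1 and psi_j the MA(infinity) weights, this gives
  gamma(k) - sum_i phi_i gamma(k-i) = c_k,
  c_k = sigma^2 * sum_{j=k..q} theta_j psi_{j-k}   (c_k = 0 for k > q),
using gamma(-m) = gamma(m).
Pure AR (q = 0): c_0 = sigma^2 = 2, c_k = 0 for k >= 1.
Equations for k = 0 and k = 1 (AR order 1):
  gamma(0) = phi_1 gamma(1) + c_0
  gamma(1) = phi_1 gamma(0) + c_1
Substituting the second into the first: gamma(0) (1 - phi_1^2) = c_0 + phi_1 c_1, so
  gamma(0) = c_0 / (1 - phi_1^2) = 2 / (1 - (0.807)^2) = 2 / 0.348751 = 5.734751.
  gamma(1) = phi_1 gamma(0) = (0.807)(5.734751) = 4.627944.
Therefore gamma(1) = 4.6279 (to 4 decimal places).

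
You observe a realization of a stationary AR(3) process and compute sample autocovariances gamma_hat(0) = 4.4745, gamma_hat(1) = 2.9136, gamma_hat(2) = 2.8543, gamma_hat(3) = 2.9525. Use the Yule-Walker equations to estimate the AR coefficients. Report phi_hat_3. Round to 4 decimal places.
\hat\phi_{3} = 0.3160

The Yule-Walker equations for an AR(p) process read, in matrix form,
  Gamma_p phi = r_p,   with   (Gamma_p)_{ij} = gamma(|i - j|),
                       (r_p)_i = gamma(i),   i,j = 1..p.
Substitute the sample gammas (Toeplitz matrix and right-hand side of size 3):
  Gamma_p = [[4.4745, 2.9136, 2.8543], [2.9136, 4.4745, 2.9136], [2.8543, 2.9136, 4.4745]]
  r_p     = [2.9136, 2.8543, 2.9525]
Written out (R1..R3):
  (R1) 4.4745 phi_1 + 2.9136 phi_2 + 2.8543 phi_3 = 2.9136
  (R2) 2.9136 phi_1 + 4.4745 phi_2 + 2.9136 phi_3 = 2.8543
  (R3) 2.8543 phi_1 + 2.9136 phi_2 + 4.4745 phi_3 = 2.9525
Gaussian elimination:
  R2 <- R2 - (2.9136/4.4745) R1 = R2 - (0.651157) R1:  2.57729 phi_2 + 1.055004 phi_3 = 0.95709
  R3 <- R3 - (2.8543/4.4745) R1 = R3 - (0.637904) R1:  1.055004 phi_2 + 2.653732 phi_3 = 1.093904
  R3 <- R3 - (1.055004/2.57729) R2 = R3 - (0.409346) R2:  2.22187 phi_3 = 0.702123
Back-substitution:
  phi_hat_3 = 0.702123 / 2.22187 = 0.316005
  phi_hat_2 = (0.95709 - (1.055004)(0.316005)) / 2.57729 = 0.242
  phi_hat_1 = (2.9136 - (2.9136)(0.242) - (2.8543)(0.316005)) / 4.4745 = 0.291996
So phi_hat = [0.2920, 0.2420, 0.3160].
Therefore phi_hat_3 = 0.3160.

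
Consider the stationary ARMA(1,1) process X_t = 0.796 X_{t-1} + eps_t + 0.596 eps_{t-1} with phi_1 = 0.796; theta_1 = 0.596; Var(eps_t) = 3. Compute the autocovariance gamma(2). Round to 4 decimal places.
\gamma(2) = 13.3769

Multiply the model equation by X_{t-k} and take expectations. With theta_0 = psi_0 = 1 and psi_j the MA(infinity) weights, this gives
  gamma(k) - sum_i phi_i gamma(k-i) = c_k,
  c_k = sigma^2 * sum_{j=k..q} theta_j psi_{j-k}   (c_k = 0 for k > q),
using gamma(-m) = gamma(m).
psi-weights needed (psi_j = theta_j + sum_i phi_i psi_{j-i}):
  psi_1 = theta_1 + phi_1 = 0.596 + (0.796) = 1.392
Right-hand sides:
  c_0 = sigma^2 (1 + theta_1 psi_1) = 3 * (1 + (0.596)(1.392)) = 3 * 1.829632 = 5.488896
  c_1 = sigma^2 theta_1 = 3 * (0.596) = 1.788
  c_2 = 0
Equations for k = 0 and k = 1 (AR order 1):
  gamma(0) = phi_1 gamma(1) + c_0
  gamma(1) = phi_1 gamma(0) + c_1
Substituting the second into the first: gamma(0) (1 - phi_1^2) = c_0 + phi_1 c_1, so
  gamma(0) = (c_0 + phi_1 c_1) / (1 - phi_1^2) = (5.488896 + (0.796)(1.788)) / (1 - (0.796)^2) = 6.912144 / 0.366384 = 18.865846.
  gamma(1) = phi_1 gamma(0) + c_1 = (0.796)(18.865846) + (1.788) = 16.805213.
For k = 2 (> q): gamma(2) = phi_1 gamma(1) = (0.796)(16.805213) = 13.37695.
Therefore gamma(2) = 13.3769 (to 4 decimal places).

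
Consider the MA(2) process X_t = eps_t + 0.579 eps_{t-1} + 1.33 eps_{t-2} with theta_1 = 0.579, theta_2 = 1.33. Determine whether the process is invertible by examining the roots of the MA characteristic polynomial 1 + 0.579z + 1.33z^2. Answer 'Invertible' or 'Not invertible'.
\text{Not invertible}

The MA(q) characteristic polynomial is P(z) = 1 + 0.579z + 1.33z^2.
Invertibility requires all roots to lie outside the unit circle, i.e. |z| > 1 for every root.
Set 1 + (0.579) z + (1.33) z^2 = 0, i.e. a z^2 + b z + c = 0 with a = 1.33, b = 0.579, c = 1.
Discriminant D = b^2 - 4ac = (0.579)^2 - 4*(1.33)*1 = 0.335241 - (5.32) = -4.984759.
D < 0, so the roots are the complex-conjugate pair z = (-b +/- i sqrt(-D)) / (2a) = -0.2177 +/- 0.8393i.
For a conjugate pair |z|^2 = z * conj(z) = (product of roots) = c/a = 1/(1.33) = 0.75188, so |z| = sqrt(0.75188) = 0.8671 for both roots.
Moduli of all roots: 0.8671, 0.8671.
All moduli strictly greater than 1? No.
Verdict: Not invertible.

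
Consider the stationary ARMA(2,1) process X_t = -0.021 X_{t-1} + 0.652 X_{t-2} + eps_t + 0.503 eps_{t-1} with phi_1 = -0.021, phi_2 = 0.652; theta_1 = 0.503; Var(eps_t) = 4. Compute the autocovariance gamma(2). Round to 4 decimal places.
\gamma(2) = 5.3178

Multiply the model equation by X_{t-k} and take expectations. With theta_0 = psi_0 = 1 and psi_j the MA(infinity) weights, this gives
  gamma(k) - sum_i phi_i gamma(k-i) = c_k,
  c_k = sigma^2 * sum_{j=k..q} theta_j psi_{j-k}   (c_k = 0 for k > q),
using gamma(-m) = gamma(m).
psi-weights needed (psi_j = theta_j + sum_i phi_i psi_{j-i}):
  psi_1 = theta_1 + phi_1 = 0.503 + (-0.021) = 0.482
Right-hand sides:
  c_0 = sigma^2 (1 + theta_1 psi_1) = 4 * (1 + (0.503)(0.482)) = 4 * 1.242446 = 4.969784
  c_1 = sigma^2 theta_1 = 4 * (0.503) = 2.012
  c_2 = 0
Equations for k = 0, 1, 2 (AR order 2, c_2 = 0):
  (E0) gamma(0) = phi_1 gamma(1) + phi_2 gamma(2) + c_0
  (E1) gamma(1) = phi_1 gamma(0) + phi_2 gamma(1) + c_1
  (E2) gamma(2) = phi_1 gamma(1) + phi_2 gamma(0)
From (E1): gamma(1) = A gamma(0) + B with
  A = phi_1 / (1 - phi_2) = -0.021 / 0.348 = -0.060345,   B = c_1 / (1 - phi_2) = 2.012 / 0.348 = 5.781609.
Insert (E2) into (E0): gamma(0) (1 - phi_2^2) = phi_1 (1 + phi_2) gamma(1) + c_0.
  phi_1 (1 + phi_2) = (-0.021)(1.652) = -0.034692,   1 - phi_2^2 = 0.574896.
Replace gamma(1) by A gamma(0) + B and collect gamma(0):
  gamma(0) [0.574896 - (-0.034692)(-0.060345)] = (-0.034692)(5.781609) + 4.969784
  gamma(0) * 0.572803 = 4.769208
  gamma(0) = 4.769208 / 0.572803 = 8.326095.
  gamma(1) = A gamma(0) + B = (-0.060345)(8.326095) + (5.781609) = 5.279172.
  gamma(2) = phi_1 gamma(1) + phi_2 gamma(0) = (-0.021)(5.279172) + (0.652)(8.326095) = 5.317752.
Therefore gamma(2) = 5.3178 (to 4 decimal places).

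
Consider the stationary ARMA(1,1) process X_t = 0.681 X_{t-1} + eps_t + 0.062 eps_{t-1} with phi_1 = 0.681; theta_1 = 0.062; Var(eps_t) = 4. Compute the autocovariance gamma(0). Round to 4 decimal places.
\gamma(0) = 8.1179

Multiply the model equation by X_{t-k} and take expectations. With theta_0 = psi_0 = 1 and psi_j the MA(infinity) weights, this gives
  gamma(k) - sum_i phi_i gamma(k-i) = c_k,
  c_k = sigma^2 * sum_{j=k..q} theta_j psi_{j-k}   (c_k = 0 for k > q),
using gamma(-m) = gamma(m).
psi-weights needed (psi_j = theta_j + sum_i phi_i psi_{j-i}):
  psi_1 = theta_1 + phi_1 = 0.062 + (0.681) = 0.743
Right-hand sides:
  c_0 = sigma^2 (1 + theta_1 psi_1) = 4 * (1 + (0.062)(0.743)) = 4 * 1.046066 = 4.184264
  c_1 = sigma^2 theta_1 = 4 * (0.062) = 0.248
  c_2 = 0
Equations for k = 0 and k = 1 (AR order 1):
  gamma(0) = phi_1 gamma(1) + c_0
  gamma(1) = phi_1 gamma(0) + c_1
Substituting the second into the first: gamma(0) (1 - phi_1^2) = c_0 + phi_1 c_1, so
  gamma(0) = (c_0 + phi_1 c_1) / (1 - phi_1^2) = (4.184264 + (0.681)(0.248)) / (1 - (0.681)^2) = 4.353152 / 0.536239 = 8.117932.
Therefore gamma(0) = 8.1179 (to 4 decimal places).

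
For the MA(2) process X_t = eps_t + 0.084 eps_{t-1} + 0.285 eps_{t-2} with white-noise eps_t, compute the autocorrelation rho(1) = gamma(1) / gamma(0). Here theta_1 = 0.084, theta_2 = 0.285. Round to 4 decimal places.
\rho(1) = 0.0992

For an MA(q) process with theta_0 = 1, the autocovariance is
  gamma(k) = sigma^2 * sum_{i=0..q-k} theta_i * theta_{i+k},
and rho(k) = gamma(k) / gamma(0). Sigma^2 cancels.
  numerator   = (1)*(0.084) + (0.084)*(0.285) = 0.10794.
  denominator = (1)^2 + (0.084)^2 + (0.285)^2 = 1.088281.
  rho(1) = 0.10794 / 1.088281 = 0.0992.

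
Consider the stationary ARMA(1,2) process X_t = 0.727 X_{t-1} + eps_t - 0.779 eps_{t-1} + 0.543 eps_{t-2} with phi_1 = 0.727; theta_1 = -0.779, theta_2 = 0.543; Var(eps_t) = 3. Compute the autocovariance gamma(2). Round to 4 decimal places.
\gamma(2) = 2.3166

Multiply the model equation by X_{t-k} and take expectations. With theta_0 = psi_0 = 1 and psi_j the MA(infinity) weights, this gives
  gamma(k) - sum_i phi_i gamma(k-i) = c_k,
  c_k = sigma^2 * sum_{j=k..q} theta_j psi_{j-k}   (c_k = 0 for k > q),
using gamma(-m) = gamma(m).
psi-weights needed (psi_j = theta_j + sum_i phi_i psi_{j-i}):
  psi_1 = theta_1 + phi_1 = -0.779 + (0.727) = -0.052
  psi_2 = theta_2 + phi_1 psi_1 = 0.543 + (0.727)(-0.052) = 0.505196
Right-hand sides:
  c_0 = sigma^2 (1 + theta_1 psi_1 + theta_2 psi_2) = 3 * (1 + (-0.779)(-0.052) + (0.543)(0.505196)) = 3 * 1.314829 = 3.944488
  c_1 = sigma^2 (theta_1 + theta_2 psi_1) = 3 * (-0.779 + (0.543)(-0.052)) = -2.421708
  c_2 = sigma^2 theta_2 = 3 * (0.543) = 1.629
Equations for k = 0 and k = 1 (AR order 1):
  gamma(0) = phi_1 gamma(1) + c_0
  gamma(1) = phi_1 gamma(0) + c_1
Substituting the second into the first: gamma(0) (1 - phi_1^2) = c_0 + phi_1 c_1, so
  gamma(0) = (c_0 + phi_1 c_1) / (1 - phi_1^2) = (3.944488 + (0.727)(-2.421708)) / (1 - (0.727)^2) = 2.183907 / 0.471471 = 4.632112.
  gamma(1) = phi_1 gamma(0) + c_1 = (0.727)(4.632112) + (-2.421708) = 0.945838.
For k = 2: gamma(2) = phi_1 gamma(1) + c_2
  = (0.727)(0.945838) + (1.629) = 2.316624.
Therefore gamma(2) = 2.3166 (to 4 decimal places).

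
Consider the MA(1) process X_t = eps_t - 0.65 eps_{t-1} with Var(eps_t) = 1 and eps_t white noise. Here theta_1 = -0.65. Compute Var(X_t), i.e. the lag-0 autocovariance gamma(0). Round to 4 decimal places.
\gamma(0) = 1.4225

For an MA(q) process X_t = eps_t + sum_i theta_i eps_{t-i} with
Var(eps_t) = sigma^2, the variance is
  gamma(0) = sigma^2 * (1 + sum_i theta_i^2).
  sum_i theta_i^2 = (-0.65)^2 = 0.4225.
  gamma(0) = 1 * (1 + 0.4225) = 1 * 1.4225 = 1.4225.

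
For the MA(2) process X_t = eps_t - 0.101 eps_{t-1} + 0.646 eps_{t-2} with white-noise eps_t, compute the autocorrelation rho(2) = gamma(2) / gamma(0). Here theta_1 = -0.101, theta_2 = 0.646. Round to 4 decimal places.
\rho(2) = 0.4525

For an MA(q) process with theta_0 = 1, the autocovariance is
  gamma(k) = sigma^2 * sum_{i=0..q-k} theta_i * theta_{i+k},
and rho(k) = gamma(k) / gamma(0). Sigma^2 cancels.
  numerator   = (1)*(0.646) = 0.646.
  denominator = (1)^2 + (-0.101)^2 + (0.646)^2 = 1.427517.
  rho(2) = 0.646 / 1.427517 = 0.4525.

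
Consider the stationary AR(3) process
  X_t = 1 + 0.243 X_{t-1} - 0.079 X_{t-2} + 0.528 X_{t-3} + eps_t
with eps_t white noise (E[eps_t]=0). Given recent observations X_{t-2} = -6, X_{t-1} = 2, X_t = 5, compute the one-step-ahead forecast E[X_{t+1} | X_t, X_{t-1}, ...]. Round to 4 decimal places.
E[X_{t+1} \mid \mathcal F_t] = -1.1110

For an AR(p) model X_t = c + sum_i phi_i X_{t-i} + eps_t, the
one-step-ahead conditional mean is
  E[X_{t+1} | X_t, ...] = c + sum_i phi_i X_{t+1-i}.
Substitute known values:
  E[X_{t+1} | ...] = 1 + (0.243) * (5) + (-0.079) * (2) + (0.528) * (-6)
                   = -1.1110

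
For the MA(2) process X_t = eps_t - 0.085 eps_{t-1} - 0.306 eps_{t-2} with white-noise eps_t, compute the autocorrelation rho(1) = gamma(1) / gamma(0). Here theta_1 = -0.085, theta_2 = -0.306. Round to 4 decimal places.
\rho(1) = -0.0536

For an MA(q) process with theta_0 = 1, the autocovariance is
  gamma(k) = sigma^2 * sum_{i=0..q-k} theta_i * theta_{i+k},
and rho(k) = gamma(k) / gamma(0). Sigma^2 cancels.
  numerator   = (1)*(-0.085) + (-0.085)*(-0.306) = -0.05899.
  denominator = (1)^2 + (-0.085)^2 + (-0.306)^2 = 1.100861.
  rho(1) = -0.05899 / 1.100861 = -0.0536.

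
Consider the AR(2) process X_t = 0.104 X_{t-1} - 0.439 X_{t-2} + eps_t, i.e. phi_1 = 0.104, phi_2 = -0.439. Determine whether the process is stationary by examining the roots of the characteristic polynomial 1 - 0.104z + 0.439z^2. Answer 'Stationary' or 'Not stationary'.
\text{Stationary}

The AR(p) characteristic polynomial is P(z) = 1 - 0.104z + 0.439z^2.
Stationarity requires all roots to lie outside the unit circle, i.e. |z| > 1 for every root.
Set 1 + (-0.104) z + (0.439) z^2 = 0, i.e. a z^2 + b z + c = 0 with a = 0.439, b = -0.104, c = 1.
Discriminant D = b^2 - 4ac = (-0.104)^2 - 4*(0.439)*1 = 0.010816 - (1.756) = -1.745184.
D < 0, so the roots are the complex-conjugate pair z = (-b +/- i sqrt(-D)) / (2a) = 0.1185 +/- 1.5046i.
For a conjugate pair |z|^2 = z * conj(z) = (product of roots) = c/a = 1/(0.439) = 2.277904, so |z| = sqrt(2.277904) = 1.5093 for both roots.
Moduli of all roots: 1.5093, 1.5093.
All moduli strictly greater than 1? Yes.
Verdict: Stationary.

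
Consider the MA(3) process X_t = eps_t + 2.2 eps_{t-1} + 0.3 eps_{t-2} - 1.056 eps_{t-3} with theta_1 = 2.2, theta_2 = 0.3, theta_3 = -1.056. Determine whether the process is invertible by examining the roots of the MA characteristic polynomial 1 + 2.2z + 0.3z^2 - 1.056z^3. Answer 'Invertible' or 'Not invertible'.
\text{Not invertible}

The MA(q) characteristic polynomial is P(z) = 1 + 2.2z + 0.3z^2 - 1.056z^3.
Invertibility requires all roots to lie outside the unit circle, i.e. |z| > 1 for every root.
Degree 3: look for a simple real root z0 first, then factor out (1 - z/z0) and solve the remaining quadratic.
Testing z0 = -0.625: P(-0.625) = 1 + (2.2)(-0.625) + (0.3)(-0.625)^2 + (-1.056)(-0.625)^3
  = 1 + (-1.375) + (0.117188) + (0.257812) = 0.  So z_0 = -0.625 is a root, |z_0| = 0.625.
Divide out the factor (1 + 1.6 z) = (1 - z/z0) (since 1/z0 = -1.6):
  P(z) = (1 + 1.6 z)(1 + (0.6) z + (-0.66) z^2)
  [check: z-coef 0.6 - (-1.6) = 2.2; z^2-coef -0.66 - (-1.6)(0.6) = 0.3; z^3-coef -(-1.6)(-0.66) = -1.056.]
Remaining roots from the quadratic factor 1 + (0.6) z + (-0.66) z^2:
  Set 1 + (0.6) z + (-0.66) z^2 = 0, i.e. a z^2 + b z + c = 0 with a = -0.66, b = 0.6, c = 1.
  Discriminant D = b^2 - 4ac = (0.6)^2 - 4*(-0.66)*1 = 0.36 - (-2.64) = 3.
  D >= 0, so the roots are real: z = (-b +/- sqrt(D)) / (2a) = (-0.6 +/- 1.732051) / (-1.32).
    z_1 = (-0.6 + 1.732051) / (-1.32) = -0.8576,   |z_1| = 0.8576.
    z_2 = (-0.6 - 1.732051) / (-1.32) = 1.7667,   |z_2| = 1.7667.
Moduli of all roots: 0.6250, 0.8576, 1.7667.
All moduli strictly greater than 1? No.
Verdict: Not invertible.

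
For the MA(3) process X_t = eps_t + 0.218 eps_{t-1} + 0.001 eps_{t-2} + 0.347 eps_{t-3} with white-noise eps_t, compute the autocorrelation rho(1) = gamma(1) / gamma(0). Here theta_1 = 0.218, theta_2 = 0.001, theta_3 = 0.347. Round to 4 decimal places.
\rho(1) = 0.1871

For an MA(q) process with theta_0 = 1, the autocovariance is
  gamma(k) = sigma^2 * sum_{i=0..q-k} theta_i * theta_{i+k},
and rho(k) = gamma(k) / gamma(0). Sigma^2 cancels.
  numerator   = (1)*(0.218) + (0.218)*(0.001) + (0.001)*(0.347) = 0.218565.
  denominator = (1)^2 + (0.218)^2 + (0.001)^2 + (0.347)^2 = 1.167934.
  rho(1) = 0.218565 / 1.167934 = 0.1871.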